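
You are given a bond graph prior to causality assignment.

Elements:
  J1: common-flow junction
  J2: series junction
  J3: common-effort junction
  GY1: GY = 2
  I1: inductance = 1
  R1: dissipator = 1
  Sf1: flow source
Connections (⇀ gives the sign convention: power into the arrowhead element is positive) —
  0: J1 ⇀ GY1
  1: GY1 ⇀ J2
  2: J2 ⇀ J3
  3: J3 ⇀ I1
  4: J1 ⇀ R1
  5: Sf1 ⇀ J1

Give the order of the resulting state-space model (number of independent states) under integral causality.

1  (I1 all integral)

bond 5 stroke→Sf1  (source Sf1 imposes f)
bond 0 stroke→J1  (common-f at J1 fixed by 5)
bond 4 stroke→J1  (common-f at J1 fixed by 5)
bond 1 stroke→J2  (through GY1, causality inverts; strokes same side of GY1)
bond 2 stroke→J3  (closing 1-jn rule on J2)
bond 3 stroke→I1  (J3: bond 2 brought effort, rest push out)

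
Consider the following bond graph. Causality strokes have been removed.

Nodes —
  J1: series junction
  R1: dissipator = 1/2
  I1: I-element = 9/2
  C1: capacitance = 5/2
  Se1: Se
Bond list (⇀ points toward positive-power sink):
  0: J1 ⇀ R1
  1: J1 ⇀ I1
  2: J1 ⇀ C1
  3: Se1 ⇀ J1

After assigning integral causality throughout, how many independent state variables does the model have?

b3 stroke at J1  (Se1 (Se) sets effort on bond)
b1 stroke at I1  (I1: I, integral causality)
b0 stroke at J1  (J1 flow already set via bond 1)
b2 stroke at J1  (1-jn J1 has f-setter on 1)

2  (C1, I1 all integral)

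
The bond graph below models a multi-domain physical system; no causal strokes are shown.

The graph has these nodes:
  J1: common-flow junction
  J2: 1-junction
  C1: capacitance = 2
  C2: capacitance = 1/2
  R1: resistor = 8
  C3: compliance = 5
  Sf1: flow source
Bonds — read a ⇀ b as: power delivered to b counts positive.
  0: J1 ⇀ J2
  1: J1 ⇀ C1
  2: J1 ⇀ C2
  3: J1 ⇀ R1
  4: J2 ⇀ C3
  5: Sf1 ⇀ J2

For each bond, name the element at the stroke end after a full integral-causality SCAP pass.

bond 0 stroke→J2
bond 1 stroke→J1
bond 2 stroke→J1
bond 3 stroke→J1
bond 4 stroke→J2
bond 5 stroke→Sf1

#5 →Sf1  (source Sf1 imposes f)
#0 →J2  (J2: bond 5 brought flow, rest push out)
#4 →J2  (1-jn J2 has f-setter on 5)
#1 →J1  (common-f at J1 fixed by 0)
#2 →J1  (J1 flow already set via bond 0)
#3 →J1  (common-f at J1 fixed by 0)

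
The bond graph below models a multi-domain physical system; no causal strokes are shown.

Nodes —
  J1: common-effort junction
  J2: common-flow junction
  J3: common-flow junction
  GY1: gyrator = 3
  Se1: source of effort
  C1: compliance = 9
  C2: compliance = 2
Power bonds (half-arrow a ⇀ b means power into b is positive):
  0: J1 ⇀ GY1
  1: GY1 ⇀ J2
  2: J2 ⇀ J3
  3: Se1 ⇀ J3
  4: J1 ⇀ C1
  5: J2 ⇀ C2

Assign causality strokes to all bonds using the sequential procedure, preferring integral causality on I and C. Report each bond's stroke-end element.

β3 stroke→J3  (Se1: effort source, stroke at far end)
β2 stroke→J2  (closing 1-jn rule on J3)
β4 stroke→J1  (C1: C, integral causality)
β0 stroke→GY1  (0-jn J1 has e-setter on 4)
β1 stroke→GY1  (GY1 both-in/both-out from 0)
β5 stroke→J2  (common-f at J2 fixed by 1)

b0 stroke→GY1
b1 stroke→GY1
b2 stroke→J2
b3 stroke→J3
b4 stroke→J1
b5 stroke→J2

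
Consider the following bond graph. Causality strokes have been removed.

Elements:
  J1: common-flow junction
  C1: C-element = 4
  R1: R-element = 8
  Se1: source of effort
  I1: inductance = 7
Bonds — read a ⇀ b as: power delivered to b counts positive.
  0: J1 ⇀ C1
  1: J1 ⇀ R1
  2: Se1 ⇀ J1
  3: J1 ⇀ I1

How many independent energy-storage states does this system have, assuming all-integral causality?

bond 2 |J1  (Se1 (Se) sets effort on bond)
bond 0 |J1  (C1 integral (e out))
bond 3 |I1  (prefer integral on I1)
bond 1 |J1  (common-f at J1 fixed by 3)

2  (C1, I1 all integral)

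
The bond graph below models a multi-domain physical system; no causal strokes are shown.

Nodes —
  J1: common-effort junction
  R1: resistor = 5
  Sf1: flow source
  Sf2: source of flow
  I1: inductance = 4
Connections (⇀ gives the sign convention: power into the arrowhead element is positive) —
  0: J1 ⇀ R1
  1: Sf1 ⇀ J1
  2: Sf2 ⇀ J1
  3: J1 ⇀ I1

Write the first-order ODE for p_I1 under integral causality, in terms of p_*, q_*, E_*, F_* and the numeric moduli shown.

dp_I1/dt = 5*F_Sf1 + 5*F_Sf2 - 5*p_I1/4

β1 stroke at Sf1  (Sf1 (Sf) sets flow on bond)
β2 stroke at Sf2  (source Sf2 imposes f)
β3 stroke at I1  (I1 outputs flow p/I1)
β0 stroke at J1  (only one effort-in slot at J1)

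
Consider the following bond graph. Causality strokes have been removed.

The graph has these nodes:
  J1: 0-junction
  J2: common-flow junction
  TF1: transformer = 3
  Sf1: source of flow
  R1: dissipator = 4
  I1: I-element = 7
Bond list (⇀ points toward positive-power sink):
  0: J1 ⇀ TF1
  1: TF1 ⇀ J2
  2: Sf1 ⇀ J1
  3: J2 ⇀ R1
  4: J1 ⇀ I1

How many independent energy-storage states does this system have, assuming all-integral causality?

#2 stroke at Sf1  (Sf1 (Sf) sets flow on bond)
#4 stroke at I1  (prefer integral on I1)
#0 stroke at J1  (closing 0-jn rule on J1)
#1 stroke at TF1  (through TF1, causality passes straight; one stroke at TF1)
#3 stroke at J2  (J2 flow already set via bond 1)

1  (I1 all integral)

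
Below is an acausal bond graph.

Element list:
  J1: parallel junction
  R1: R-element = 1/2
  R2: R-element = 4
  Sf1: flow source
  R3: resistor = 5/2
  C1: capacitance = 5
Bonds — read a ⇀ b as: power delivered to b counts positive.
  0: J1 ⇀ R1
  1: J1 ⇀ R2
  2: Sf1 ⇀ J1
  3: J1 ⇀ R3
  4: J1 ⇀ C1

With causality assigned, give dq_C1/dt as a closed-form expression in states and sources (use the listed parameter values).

dq_C1/dt = F_Sf1 - 53*q_C1/100

β2 stroke→Sf1  (Sf1 fixes flow; stroke at Sf1)
β4 stroke→J1  (C1 outputs effort q/C1)
β0 stroke→R1  (0-jn J1 has e-setter on 4)
β1 stroke→R2  (J1: bond 4 brought effort, rest push out)
β3 stroke→R3  (J1: bond 4 brought effort, rest push out)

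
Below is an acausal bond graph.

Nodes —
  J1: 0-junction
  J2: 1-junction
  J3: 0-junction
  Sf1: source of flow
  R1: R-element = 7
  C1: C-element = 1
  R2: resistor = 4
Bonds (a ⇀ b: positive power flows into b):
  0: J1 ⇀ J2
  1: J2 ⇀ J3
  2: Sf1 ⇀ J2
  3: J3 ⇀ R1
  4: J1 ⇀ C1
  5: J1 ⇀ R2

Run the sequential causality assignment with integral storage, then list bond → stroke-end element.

β2 |Sf1  (Sf1 (Sf) sets flow on bond)
β0 |J2  (J2: bond 2 brought flow, rest push out)
β1 |J2  (common-f at J2 fixed by 2)
β3 |J3  (only one effort-in slot at J3)
β4 |J1  (C1 outputs effort q/C1)
β5 |R2  (J1: bond 4 brought effort, rest push out)

b0 |J2
b1 |J2
b2 |Sf1
b3 |J3
b4 |J1
b5 |R2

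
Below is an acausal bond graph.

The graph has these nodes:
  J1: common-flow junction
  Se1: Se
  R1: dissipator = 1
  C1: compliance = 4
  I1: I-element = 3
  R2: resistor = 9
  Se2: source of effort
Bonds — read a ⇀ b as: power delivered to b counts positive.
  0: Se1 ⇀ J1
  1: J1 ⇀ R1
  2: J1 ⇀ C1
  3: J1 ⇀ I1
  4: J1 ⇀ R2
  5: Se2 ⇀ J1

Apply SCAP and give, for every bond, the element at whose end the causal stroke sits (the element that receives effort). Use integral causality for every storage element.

bond 0 stroke→J1  (Se1 (Se) sets effort on bond)
bond 5 stroke→J1  (source Se2 imposes e)
bond 2 stroke→J1  (C1: C, integral causality)
bond 3 stroke→I1  (I1 integral (f out))
bond 1 stroke→J1  (1-jn J1 has f-setter on 3)
bond 4 stroke→J1  (J1 flow already set via bond 3)

#0 stroke at J1
#1 stroke at J1
#2 stroke at J1
#3 stroke at I1
#4 stroke at J1
#5 stroke at J1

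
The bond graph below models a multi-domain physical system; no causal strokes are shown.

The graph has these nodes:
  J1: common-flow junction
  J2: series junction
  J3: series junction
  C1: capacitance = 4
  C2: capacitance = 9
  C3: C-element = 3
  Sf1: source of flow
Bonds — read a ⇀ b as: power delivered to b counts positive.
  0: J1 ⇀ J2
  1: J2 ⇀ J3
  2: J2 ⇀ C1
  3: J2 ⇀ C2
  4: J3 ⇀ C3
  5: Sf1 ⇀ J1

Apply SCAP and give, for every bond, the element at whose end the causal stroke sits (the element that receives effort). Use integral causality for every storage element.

#0 →J1
#1 →J2
#2 →J2
#3 →J2
#4 →J3
#5 →Sf1

β5 |Sf1  (Sf1 fixes flow; stroke at Sf1)
β0 |J1  (J1 flow already set via bond 5)
β1 |J2  (common-f at J2 fixed by 0)
β2 |J2  (common-f at J2 fixed by 0)
β3 |J2  (J2 flow already set via bond 0)
β4 |J3  (1-jn J3 has f-setter on 1)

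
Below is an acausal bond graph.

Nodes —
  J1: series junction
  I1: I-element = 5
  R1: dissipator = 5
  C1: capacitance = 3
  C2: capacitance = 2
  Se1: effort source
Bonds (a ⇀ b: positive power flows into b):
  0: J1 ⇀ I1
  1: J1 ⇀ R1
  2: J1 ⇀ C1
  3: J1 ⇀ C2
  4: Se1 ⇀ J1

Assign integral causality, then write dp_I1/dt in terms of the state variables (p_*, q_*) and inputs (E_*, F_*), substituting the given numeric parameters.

dp_I1/dt = E_Se1 - p_I1 - q_C1/3 - q_C2/2

b4 |J1  (Se1 (Se) sets effort on bond)
b0 |I1  (prefer integral on I1)
b1 |J1  (common-f at J1 fixed by 0)
b2 |J1  (J1 flow already set via bond 0)
b3 |J1  (J1 flow already set via bond 0)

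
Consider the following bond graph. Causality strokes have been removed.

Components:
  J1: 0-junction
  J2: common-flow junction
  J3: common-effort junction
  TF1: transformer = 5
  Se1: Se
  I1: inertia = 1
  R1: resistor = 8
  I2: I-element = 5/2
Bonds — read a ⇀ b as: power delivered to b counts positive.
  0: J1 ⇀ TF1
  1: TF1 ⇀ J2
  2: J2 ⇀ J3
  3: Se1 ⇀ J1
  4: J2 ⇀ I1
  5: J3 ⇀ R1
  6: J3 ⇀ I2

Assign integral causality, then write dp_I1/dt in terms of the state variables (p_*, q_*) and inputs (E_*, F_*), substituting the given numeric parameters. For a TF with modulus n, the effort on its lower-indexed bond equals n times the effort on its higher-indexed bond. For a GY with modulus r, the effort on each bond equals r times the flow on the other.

dp_I1/dt = E_Se1/5 - 8*p_I1 + 16*p_I2/5

#3 stroke at J1  (Se1 fixes effort; stroke away)
#0 stroke at TF1  (common-e at J1 fixed by 3)
#1 stroke at J2  (TF TF1: opposite of bond 0)
#4 stroke at I1  (I1 outputs flow p/I1)
#2 stroke at J2  (1-jn J2 has f-setter on 4)
#6 stroke at I2  (I2 integral (f out))
#5 stroke at J3  (J3: last free bond brings effort in)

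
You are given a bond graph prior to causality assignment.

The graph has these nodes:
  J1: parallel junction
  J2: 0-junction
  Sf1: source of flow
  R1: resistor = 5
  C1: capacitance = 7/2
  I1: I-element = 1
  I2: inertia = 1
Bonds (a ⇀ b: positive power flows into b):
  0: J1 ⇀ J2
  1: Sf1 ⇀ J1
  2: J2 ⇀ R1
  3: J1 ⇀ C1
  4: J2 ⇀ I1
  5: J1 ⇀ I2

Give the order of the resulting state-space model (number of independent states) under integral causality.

3  (C1, I1, I2 all integral)

b1 |Sf1  (Sf1 (Sf) sets flow on bond)
b3 |J1  (prefer integral on C1)
b0 |J2  (common-e at J1 fixed by 3)
b5 |I2  (common-e at J1 fixed by 3)
b2 |R1  (0-jn J2 has e-setter on 0)
b4 |I1  (J2: bond 0 brought effort, rest push out)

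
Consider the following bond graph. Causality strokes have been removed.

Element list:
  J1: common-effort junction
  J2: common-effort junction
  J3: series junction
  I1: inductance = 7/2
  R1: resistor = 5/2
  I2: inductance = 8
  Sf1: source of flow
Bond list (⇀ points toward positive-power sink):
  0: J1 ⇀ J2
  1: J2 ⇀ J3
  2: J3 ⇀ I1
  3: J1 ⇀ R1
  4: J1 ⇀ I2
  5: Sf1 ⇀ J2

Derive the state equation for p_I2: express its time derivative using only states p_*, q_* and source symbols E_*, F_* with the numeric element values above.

dp_I2/dt = 5*F_Sf1/2 - 5*p_I1/7 - 5*p_I2/16

#5 stroke at Sf1  (Sf1: flow source, stroke at near end)
#2 stroke at I1  (prefer integral on I1)
#1 stroke at J3  (J3 flow already set via bond 2)
#0 stroke at J2  (J2: last free bond brings effort in)
#4 stroke at I2  (I2 integral (f out))
#3 stroke at J1  (J1: last free bond brings effort in)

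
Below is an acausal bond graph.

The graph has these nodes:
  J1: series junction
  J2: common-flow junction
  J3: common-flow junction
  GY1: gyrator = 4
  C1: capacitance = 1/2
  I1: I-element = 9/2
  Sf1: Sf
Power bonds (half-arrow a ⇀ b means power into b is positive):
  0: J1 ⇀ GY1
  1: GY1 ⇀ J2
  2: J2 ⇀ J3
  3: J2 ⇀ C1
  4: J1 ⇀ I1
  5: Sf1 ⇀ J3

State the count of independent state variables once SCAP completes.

#5 stroke at Sf1  (Sf1 (Sf) sets flow on bond)
#2 stroke at J3  (1-jn J3 has f-setter on 5)
#1 stroke at J2  (J2 flow already set via bond 2)
#3 stroke at J2  (1-jn J2 has f-setter on 2)
#0 stroke at J1  (GY GY1: same side as bond 1)
#4 stroke at I1  (J1: last free bond brings flow in)

2  (C1, I1 all integral)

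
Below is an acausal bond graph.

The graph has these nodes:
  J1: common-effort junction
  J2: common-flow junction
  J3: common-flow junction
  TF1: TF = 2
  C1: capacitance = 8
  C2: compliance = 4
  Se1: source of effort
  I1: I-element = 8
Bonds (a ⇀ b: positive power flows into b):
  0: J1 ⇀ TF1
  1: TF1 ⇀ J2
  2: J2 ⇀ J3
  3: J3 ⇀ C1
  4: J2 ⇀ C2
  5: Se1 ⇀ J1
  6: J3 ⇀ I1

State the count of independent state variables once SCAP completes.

β5 stroke→J1  (source Se1 imposes e)
β0 stroke→TF1  (common-e at J1 fixed by 5)
β1 stroke→J2  (through TF1, causality passes straight; one stroke at TF1)
β3 stroke→J3  (C1: C, integral causality)
β4 stroke→J2  (prefer integral on C2)
β2 stroke→J3  (closing 1-jn rule on J2)
β6 stroke→I1  (J3: last free bond brings flow in)

3  (C1, C2, I1 all integral)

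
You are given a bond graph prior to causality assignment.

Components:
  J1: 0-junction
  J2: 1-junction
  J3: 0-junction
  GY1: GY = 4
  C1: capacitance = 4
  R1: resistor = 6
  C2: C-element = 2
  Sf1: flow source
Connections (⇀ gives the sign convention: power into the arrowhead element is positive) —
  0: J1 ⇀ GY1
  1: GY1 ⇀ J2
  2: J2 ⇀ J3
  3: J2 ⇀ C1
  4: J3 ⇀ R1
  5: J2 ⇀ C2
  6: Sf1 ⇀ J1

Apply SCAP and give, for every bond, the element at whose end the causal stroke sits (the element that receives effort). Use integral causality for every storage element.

β0 stroke at J1
β1 stroke at J2
β2 stroke at J3
β3 stroke at J2
β4 stroke at R1
β5 stroke at J2
β6 stroke at Sf1

#6 →Sf1  (Sf1 (Sf) sets flow on bond)
#0 →J1  (only one effort-in slot at J1)
#1 →J2  (GY GY1: same side as bond 0)
#3 →J2  (prefer integral on C1)
#5 →J2  (C2 integral (e out))
#2 →J3  (J2: last free bond brings flow in)
#4 →R1  (common-e at J3 fixed by 2)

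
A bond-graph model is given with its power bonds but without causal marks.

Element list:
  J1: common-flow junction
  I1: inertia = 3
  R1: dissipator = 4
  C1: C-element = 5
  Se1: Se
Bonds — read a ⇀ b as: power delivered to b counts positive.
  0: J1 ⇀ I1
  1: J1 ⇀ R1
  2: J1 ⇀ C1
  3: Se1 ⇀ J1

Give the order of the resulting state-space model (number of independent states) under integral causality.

2  (C1, I1 all integral)

β3 stroke→J1  (source Se1 imposes e)
β0 stroke→I1  (I1: I, integral causality)
β1 stroke→J1  (1-jn J1 has f-setter on 0)
β2 stroke→J1  (J1: bond 0 brought flow, rest push out)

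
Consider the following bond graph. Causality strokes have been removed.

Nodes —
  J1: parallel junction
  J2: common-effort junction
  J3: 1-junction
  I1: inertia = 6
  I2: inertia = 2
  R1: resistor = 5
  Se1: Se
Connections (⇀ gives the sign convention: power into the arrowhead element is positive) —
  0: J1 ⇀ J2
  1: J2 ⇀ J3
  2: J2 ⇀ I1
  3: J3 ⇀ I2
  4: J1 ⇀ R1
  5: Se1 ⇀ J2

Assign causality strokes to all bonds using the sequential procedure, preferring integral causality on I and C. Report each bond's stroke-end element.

#5 →J2  (Se1 fixes effort; stroke away)
#0 →J1  (J2 effort already set via bond 5)
#1 →J3  (J2: bond 5 brought effort, rest push out)
#2 →I1  (J2 effort already set via bond 5)
#3 →I2  (J3: last free bond brings flow in)
#4 →R1  (0-jn J1 has e-setter on 0)

bond 0 →J1
bond 1 →J3
bond 2 →I1
bond 3 →I2
bond 4 →R1
bond 5 →J2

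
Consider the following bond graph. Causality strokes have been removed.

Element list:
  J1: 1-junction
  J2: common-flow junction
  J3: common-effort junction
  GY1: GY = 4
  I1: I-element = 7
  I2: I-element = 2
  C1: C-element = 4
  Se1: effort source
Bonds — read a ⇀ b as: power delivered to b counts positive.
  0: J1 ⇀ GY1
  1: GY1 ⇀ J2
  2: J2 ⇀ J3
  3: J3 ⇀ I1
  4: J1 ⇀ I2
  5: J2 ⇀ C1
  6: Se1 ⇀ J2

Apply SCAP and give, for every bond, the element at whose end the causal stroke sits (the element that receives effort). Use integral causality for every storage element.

#6 →J2  (source Se1 imposes e)
#3 →I1  (I1: I, integral causality)
#2 →J3  (only one effort-in slot at J3)
#1 →J2  (J2 flow already set via bond 2)
#5 →J2  (common-f at J2 fixed by 2)
#0 →J1  (GY1 both-in/both-out from 1)
#4 →I2  (only one flow-in slot at J1)

#0 →J1
#1 →J2
#2 →J3
#3 →I1
#4 →I2
#5 →J2
#6 →J2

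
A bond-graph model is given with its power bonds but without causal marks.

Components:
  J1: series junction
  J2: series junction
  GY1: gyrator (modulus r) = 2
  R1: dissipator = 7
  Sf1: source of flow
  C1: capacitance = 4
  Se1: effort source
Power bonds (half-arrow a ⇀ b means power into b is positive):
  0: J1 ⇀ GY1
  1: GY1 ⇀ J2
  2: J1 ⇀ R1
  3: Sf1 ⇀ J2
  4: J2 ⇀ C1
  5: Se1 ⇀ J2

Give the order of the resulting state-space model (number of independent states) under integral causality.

1  (C1 all integral)

#3 |Sf1  (Sf1: flow source, stroke at near end)
#5 |J2  (source Se1 imposes e)
#1 |J2  (J2 flow already set via bond 3)
#4 |J2  (common-f at J2 fixed by 3)
#0 |J1  (GY1: gyrator matches bond 1)
#2 |R1  (J1: last free bond brings flow in)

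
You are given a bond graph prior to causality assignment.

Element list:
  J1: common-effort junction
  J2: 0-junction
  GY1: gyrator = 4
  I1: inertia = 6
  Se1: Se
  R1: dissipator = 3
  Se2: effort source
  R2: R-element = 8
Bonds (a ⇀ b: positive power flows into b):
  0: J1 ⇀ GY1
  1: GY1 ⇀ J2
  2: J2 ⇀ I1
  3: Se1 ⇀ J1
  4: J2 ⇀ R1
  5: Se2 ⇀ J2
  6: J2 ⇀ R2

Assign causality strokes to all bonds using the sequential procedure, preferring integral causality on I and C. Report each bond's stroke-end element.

b3 stroke at J1  (source Se1 imposes e)
b5 stroke at J2  (Se2: effort source, stroke at far end)
b0 stroke at GY1  (0-jn J1 has e-setter on 3)
b1 stroke at GY1  (J2 effort already set via bond 5)
b2 stroke at I1  (J2: bond 5 brought effort, rest push out)
b4 stroke at R1  (J2: bond 5 brought effort, rest push out)
b6 stroke at R2  (J2: bond 5 brought effort, rest push out)

bond 0 stroke at GY1
bond 1 stroke at GY1
bond 2 stroke at I1
bond 3 stroke at J1
bond 4 stroke at R1
bond 5 stroke at J2
bond 6 stroke at R2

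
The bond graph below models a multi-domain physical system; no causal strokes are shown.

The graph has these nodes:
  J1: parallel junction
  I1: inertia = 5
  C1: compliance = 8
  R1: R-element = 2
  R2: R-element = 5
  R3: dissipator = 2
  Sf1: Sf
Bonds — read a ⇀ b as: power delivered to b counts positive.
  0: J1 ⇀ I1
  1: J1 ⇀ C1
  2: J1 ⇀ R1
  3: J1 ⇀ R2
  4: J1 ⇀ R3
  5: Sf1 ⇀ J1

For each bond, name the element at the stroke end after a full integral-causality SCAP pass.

b0 stroke→I1
b1 stroke→J1
b2 stroke→R1
b3 stroke→R2
b4 stroke→R3
b5 stroke→Sf1

b5 stroke at Sf1  (Sf1 (Sf) sets flow on bond)
b0 stroke at I1  (prefer integral on I1)
b1 stroke at J1  (C1: C, integral causality)
b2 stroke at R1  (common-e at J1 fixed by 1)
b3 stroke at R2  (J1 effort already set via bond 1)
b4 stroke at R3  (J1 effort already set via bond 1)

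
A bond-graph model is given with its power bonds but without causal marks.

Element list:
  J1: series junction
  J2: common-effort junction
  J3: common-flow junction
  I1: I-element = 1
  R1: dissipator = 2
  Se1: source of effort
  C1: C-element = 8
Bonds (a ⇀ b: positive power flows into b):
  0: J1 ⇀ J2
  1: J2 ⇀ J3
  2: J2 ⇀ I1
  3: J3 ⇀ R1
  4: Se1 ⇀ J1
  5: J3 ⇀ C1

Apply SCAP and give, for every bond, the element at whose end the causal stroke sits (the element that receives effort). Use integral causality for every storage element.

β4 |J1  (Se1: effort source, stroke at far end)
β0 |J2  (closing 1-jn rule on J1)
β1 |J3  (J2 effort already set via bond 0)
β2 |I1  (common-e at J2 fixed by 0)
β5 |J3  (C1: C, integral causality)
β3 |R1  (J3: last free bond brings flow in)

β0 |J2
β1 |J3
β2 |I1
β3 |R1
β4 |J1
β5 |J3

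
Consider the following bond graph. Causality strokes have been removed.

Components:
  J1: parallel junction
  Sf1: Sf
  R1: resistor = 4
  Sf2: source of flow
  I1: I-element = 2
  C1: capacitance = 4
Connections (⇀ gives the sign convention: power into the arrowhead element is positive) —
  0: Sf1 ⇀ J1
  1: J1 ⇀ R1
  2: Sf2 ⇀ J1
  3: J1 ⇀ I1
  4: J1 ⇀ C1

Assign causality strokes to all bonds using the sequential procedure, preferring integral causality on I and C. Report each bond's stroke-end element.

β0 |Sf1
β1 |R1
β2 |Sf2
β3 |I1
β4 |J1

bond 0 →Sf1  (source Sf1 imposes f)
bond 2 →Sf2  (Sf2 fixes flow; stroke at Sf2)
bond 3 →I1  (I1: I, integral causality)
bond 4 →J1  (prefer integral on C1)
bond 1 →R1  (common-e at J1 fixed by 4)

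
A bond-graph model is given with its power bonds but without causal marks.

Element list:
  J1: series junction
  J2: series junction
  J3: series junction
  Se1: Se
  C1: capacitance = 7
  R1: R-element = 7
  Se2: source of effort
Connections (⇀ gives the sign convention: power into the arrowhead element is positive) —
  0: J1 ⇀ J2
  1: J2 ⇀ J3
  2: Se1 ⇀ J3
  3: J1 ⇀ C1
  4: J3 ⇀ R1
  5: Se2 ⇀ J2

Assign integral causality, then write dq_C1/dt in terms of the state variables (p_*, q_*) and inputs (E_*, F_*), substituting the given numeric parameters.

dq_C1/dt = E_Se1/7 + E_Se2/7 - q_C1/49

bond 2 stroke→J3  (source Se1 imposes e)
bond 5 stroke→J2  (Se2 (Se) sets effort on bond)
bond 3 stroke→J1  (C1 outputs effort q/C1)
bond 0 stroke→J2  (only one flow-in slot at J1)
bond 1 stroke→J3  (closing 1-jn rule on J2)
bond 4 stroke→R1  (J3: last free bond brings flow in)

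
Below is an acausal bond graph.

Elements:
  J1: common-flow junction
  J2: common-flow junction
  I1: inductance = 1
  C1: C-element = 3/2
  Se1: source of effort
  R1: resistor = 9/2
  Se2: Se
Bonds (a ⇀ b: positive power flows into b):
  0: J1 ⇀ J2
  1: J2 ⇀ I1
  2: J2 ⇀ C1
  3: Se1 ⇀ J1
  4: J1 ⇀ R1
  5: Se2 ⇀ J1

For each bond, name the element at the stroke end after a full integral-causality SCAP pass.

b0 stroke at J2
b1 stroke at I1
b2 stroke at J2
b3 stroke at J1
b4 stroke at J1
b5 stroke at J1

bond 3 stroke→J1  (Se1 (Se) sets effort on bond)
bond 5 stroke→J1  (Se2: effort source, stroke at far end)
bond 1 stroke→I1  (prefer integral on I1)
bond 0 stroke→J2  (common-f at J2 fixed by 1)
bond 2 stroke→J2  (J2: bond 1 brought flow, rest push out)
bond 4 stroke→J1  (J1: bond 0 brought flow, rest push out)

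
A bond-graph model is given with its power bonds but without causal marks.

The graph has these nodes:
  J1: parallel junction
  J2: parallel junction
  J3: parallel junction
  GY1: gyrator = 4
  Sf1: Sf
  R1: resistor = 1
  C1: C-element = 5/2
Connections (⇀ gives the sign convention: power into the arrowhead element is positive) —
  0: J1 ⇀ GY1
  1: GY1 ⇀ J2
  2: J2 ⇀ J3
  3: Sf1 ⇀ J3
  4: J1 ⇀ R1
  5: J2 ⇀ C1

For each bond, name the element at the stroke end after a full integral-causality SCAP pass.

bond 3 stroke at Sf1  (source Sf1 imposes f)
bond 2 stroke at J3  (only one effort-in slot at J3)
bond 5 stroke at J2  (C1 integral (e out))
bond 1 stroke at GY1  (J2 effort already set via bond 5)
bond 0 stroke at GY1  (GY GY1: same side as bond 1)
bond 4 stroke at J1  (only one effort-in slot at J1)

β0 stroke→GY1
β1 stroke→GY1
β2 stroke→J3
β3 stroke→Sf1
β4 stroke→J1
β5 stroke→J2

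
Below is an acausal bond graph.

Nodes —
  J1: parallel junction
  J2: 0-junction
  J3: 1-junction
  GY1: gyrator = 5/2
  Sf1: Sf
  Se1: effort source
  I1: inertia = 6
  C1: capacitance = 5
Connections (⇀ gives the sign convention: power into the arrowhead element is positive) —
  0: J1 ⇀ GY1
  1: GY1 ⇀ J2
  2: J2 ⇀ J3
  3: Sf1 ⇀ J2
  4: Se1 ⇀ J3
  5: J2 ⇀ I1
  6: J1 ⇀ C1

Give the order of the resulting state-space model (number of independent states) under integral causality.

β3 stroke at Sf1  (source Sf1 imposes f)
β4 stroke at J3  (Se1 fixes effort; stroke away)
β2 stroke at J2  (only one flow-in slot at J3)
β1 stroke at GY1  (common-e at J2 fixed by 2)
β5 stroke at I1  (J2: bond 2 brought effort, rest push out)
β0 stroke at GY1  (GY1 both-in/both-out from 1)
β6 stroke at J1  (J1 needs exactly one e-in)

2  (C1, I1 all integral)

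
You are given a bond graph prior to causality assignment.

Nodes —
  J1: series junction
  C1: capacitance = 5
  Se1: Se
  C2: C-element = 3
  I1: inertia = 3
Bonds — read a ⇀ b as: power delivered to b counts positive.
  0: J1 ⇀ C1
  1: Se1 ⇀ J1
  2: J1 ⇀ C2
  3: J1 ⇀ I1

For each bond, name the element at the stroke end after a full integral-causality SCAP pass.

#0 →J1
#1 →J1
#2 →J1
#3 →I1

β1 →J1  (Se1: effort source, stroke at far end)
β0 →J1  (prefer integral on C1)
β2 →J1  (C2: C, integral causality)
β3 →I1  (J1 needs exactly one f-in)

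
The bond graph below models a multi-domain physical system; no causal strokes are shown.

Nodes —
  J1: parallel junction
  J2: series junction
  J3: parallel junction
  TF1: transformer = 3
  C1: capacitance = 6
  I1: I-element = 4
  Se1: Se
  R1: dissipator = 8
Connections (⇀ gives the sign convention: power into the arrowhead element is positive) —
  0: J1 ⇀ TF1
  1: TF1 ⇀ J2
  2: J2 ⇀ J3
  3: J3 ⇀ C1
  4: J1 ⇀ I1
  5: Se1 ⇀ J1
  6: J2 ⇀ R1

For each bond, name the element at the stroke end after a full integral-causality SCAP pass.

#0 →TF1
#1 →J2
#2 →J2
#3 →J3
#4 →I1
#5 →J1
#6 →R1

bond 5 stroke at J1  (Se1 fixes effort; stroke away)
bond 0 stroke at TF1  (0-jn J1 has e-setter on 5)
bond 4 stroke at I1  (0-jn J1 has e-setter on 5)
bond 1 stroke at J2  (TF TF1: opposite of bond 0)
bond 3 stroke at J3  (prefer integral on C1)
bond 2 stroke at J2  (J3: bond 3 brought effort, rest push out)
bond 6 stroke at R1  (J2 needs exactly one f-in)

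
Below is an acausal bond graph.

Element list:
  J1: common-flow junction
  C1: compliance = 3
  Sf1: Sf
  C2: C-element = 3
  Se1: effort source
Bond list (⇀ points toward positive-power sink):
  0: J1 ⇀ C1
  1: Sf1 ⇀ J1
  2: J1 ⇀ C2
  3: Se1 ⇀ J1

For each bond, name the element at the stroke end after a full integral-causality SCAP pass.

bond 1 |Sf1  (Sf1 (Sf) sets flow on bond)
bond 3 |J1  (Se1: effort source, stroke at far end)
bond 0 |J1  (1-jn J1 has f-setter on 1)
bond 2 |J1  (J1: bond 1 brought flow, rest push out)

bond 0 stroke→J1
bond 1 stroke→Sf1
bond 2 stroke→J1
bond 3 stroke→J1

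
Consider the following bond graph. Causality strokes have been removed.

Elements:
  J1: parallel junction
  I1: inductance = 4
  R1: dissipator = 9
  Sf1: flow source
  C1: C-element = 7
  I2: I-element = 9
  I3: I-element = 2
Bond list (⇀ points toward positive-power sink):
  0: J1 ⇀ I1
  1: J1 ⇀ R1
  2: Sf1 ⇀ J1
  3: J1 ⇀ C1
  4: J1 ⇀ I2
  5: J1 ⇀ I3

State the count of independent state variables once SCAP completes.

bond 2 stroke→Sf1  (Sf1 (Sf) sets flow on bond)
bond 0 stroke→I1  (I1 outputs flow p/I1)
bond 3 stroke→J1  (C1 integral (e out))
bond 1 stroke→R1  (0-jn J1 has e-setter on 3)
bond 4 stroke→I2  (J1 effort already set via bond 3)
bond 5 stroke→I3  (J1: bond 3 brought effort, rest push out)

4  (C1, I1, I2, I3 all integral)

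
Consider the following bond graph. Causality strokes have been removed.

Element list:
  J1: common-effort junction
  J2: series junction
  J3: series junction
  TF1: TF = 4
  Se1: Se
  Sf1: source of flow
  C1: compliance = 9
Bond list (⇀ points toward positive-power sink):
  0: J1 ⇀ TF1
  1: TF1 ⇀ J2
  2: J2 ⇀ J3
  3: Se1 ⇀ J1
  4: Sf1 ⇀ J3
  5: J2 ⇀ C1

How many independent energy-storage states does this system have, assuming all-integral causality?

1  (C1 all integral)

b3 |J1  (Se1 (Se) sets effort on bond)
b4 |Sf1  (source Sf1 imposes f)
b0 |TF1  (J1: bond 3 brought effort, rest push out)
b2 |J3  (J3 flow already set via bond 4)
b1 |J2  (through TF1, causality passes straight; one stroke at TF1)
b5 |J2  (J2 flow already set via bond 2)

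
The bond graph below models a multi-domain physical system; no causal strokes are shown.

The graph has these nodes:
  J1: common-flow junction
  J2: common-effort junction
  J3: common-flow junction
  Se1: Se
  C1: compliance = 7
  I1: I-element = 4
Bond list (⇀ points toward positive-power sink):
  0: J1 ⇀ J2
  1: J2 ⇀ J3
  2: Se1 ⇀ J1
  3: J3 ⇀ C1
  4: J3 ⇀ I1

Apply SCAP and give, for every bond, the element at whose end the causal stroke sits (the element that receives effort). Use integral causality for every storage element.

#2 stroke→J1  (Se1: effort source, stroke at far end)
#0 stroke→J2  (only one flow-in slot at J1)
#1 stroke→J3  (J2 effort already set via bond 0)
#3 stroke→J3  (C1 integral (e out))
#4 stroke→I1  (only one flow-in slot at J3)

β0 →J2
β1 →J3
β2 →J1
β3 →J3
β4 →I1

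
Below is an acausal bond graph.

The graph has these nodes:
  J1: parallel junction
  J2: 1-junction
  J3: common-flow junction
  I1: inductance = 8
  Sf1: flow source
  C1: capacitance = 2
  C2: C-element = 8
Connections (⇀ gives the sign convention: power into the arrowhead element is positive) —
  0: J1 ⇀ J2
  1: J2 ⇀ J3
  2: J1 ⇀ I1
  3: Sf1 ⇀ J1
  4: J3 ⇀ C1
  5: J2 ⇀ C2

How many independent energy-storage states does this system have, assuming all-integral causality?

3  (C1, C2, I1 all integral)

#3 stroke at Sf1  (Sf1: flow source, stroke at near end)
#2 stroke at I1  (I1 integral (f out))
#0 stroke at J1  (closing 0-jn rule on J1)
#1 stroke at J2  (J2: bond 0 brought flow, rest push out)
#5 stroke at J2  (J2 flow already set via bond 0)
#4 stroke at J3  (J3 flow already set via bond 1)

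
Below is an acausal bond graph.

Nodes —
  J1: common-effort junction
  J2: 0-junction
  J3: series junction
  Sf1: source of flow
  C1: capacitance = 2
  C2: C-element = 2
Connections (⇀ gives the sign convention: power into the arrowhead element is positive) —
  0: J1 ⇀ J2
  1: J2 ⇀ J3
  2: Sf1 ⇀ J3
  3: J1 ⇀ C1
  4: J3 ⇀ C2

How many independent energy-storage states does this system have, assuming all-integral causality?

2  (C1, C2 all integral)

b2 |Sf1  (Sf1 (Sf) sets flow on bond)
b1 |J3  (1-jn J3 has f-setter on 2)
b4 |J3  (common-f at J3 fixed by 2)
b0 |J2  (J2 needs exactly one e-in)
b3 |J1  (J1 needs exactly one e-in)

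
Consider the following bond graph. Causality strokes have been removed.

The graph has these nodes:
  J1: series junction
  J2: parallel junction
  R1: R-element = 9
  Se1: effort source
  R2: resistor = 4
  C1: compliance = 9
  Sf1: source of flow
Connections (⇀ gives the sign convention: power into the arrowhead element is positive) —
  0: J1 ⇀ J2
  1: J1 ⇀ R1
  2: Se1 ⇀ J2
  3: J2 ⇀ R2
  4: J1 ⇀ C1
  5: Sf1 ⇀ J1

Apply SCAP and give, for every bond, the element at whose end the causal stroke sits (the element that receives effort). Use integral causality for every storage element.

#0 |J1
#1 |J1
#2 |J2
#3 |R2
#4 |J1
#5 |Sf1

#2 |J2  (Se1 (Se) sets effort on bond)
#5 |Sf1  (source Sf1 imposes f)
#0 |J1  (J1: bond 5 brought flow, rest push out)
#1 |J1  (J1 flow already set via bond 5)
#4 |J1  (common-f at J1 fixed by 5)
#3 |R2  (common-e at J2 fixed by 2)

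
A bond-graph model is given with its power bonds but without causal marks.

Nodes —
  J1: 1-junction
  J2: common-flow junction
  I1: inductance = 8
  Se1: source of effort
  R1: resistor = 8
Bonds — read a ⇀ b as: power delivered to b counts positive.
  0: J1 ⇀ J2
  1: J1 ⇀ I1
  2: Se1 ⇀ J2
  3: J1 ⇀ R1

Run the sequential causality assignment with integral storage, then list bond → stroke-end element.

β2 →J2  (Se1 fixes effort; stroke away)
β0 →J1  (only one flow-in slot at J2)
β1 →I1  (I1 integral (f out))
β3 →J1  (common-f at J1 fixed by 1)

β0 stroke at J1
β1 stroke at I1
β2 stroke at J2
β3 stroke at J1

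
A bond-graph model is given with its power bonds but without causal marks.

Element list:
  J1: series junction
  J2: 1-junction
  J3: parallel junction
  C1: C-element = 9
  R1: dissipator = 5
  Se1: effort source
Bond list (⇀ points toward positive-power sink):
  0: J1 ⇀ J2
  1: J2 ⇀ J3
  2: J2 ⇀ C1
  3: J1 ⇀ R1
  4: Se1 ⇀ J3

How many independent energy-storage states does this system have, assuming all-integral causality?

bond 4 stroke→J3  (source Se1 imposes e)
bond 1 stroke→J2  (0-jn J3 has e-setter on 4)
bond 2 stroke→J2  (C1 outputs effort q/C1)
bond 0 stroke→J1  (only one flow-in slot at J2)
bond 3 stroke→R1  (J1 needs exactly one f-in)

1  (C1 all integral)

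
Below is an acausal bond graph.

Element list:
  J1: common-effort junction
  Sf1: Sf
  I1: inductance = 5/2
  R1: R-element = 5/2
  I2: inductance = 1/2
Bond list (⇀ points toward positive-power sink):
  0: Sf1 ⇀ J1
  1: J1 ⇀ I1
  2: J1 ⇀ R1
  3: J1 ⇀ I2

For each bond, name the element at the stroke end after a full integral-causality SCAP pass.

b0 stroke→Sf1  (source Sf1 imposes f)
b1 stroke→I1  (I1 integral (f out))
b3 stroke→I2  (I2 outputs flow p/I2)
b2 stroke→J1  (only one effort-in slot at J1)

#0 stroke at Sf1
#1 stroke at I1
#2 stroke at J1
#3 stroke at I2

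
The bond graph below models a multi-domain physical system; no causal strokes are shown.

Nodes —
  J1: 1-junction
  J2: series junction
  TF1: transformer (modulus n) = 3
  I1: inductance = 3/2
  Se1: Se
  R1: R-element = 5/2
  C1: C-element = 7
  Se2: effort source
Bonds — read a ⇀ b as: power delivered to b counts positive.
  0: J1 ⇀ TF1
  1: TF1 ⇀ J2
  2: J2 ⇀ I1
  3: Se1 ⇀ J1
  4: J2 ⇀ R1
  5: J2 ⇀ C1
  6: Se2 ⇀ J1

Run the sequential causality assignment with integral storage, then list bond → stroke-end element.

β0 →TF1
β1 →J2
β2 →I1
β3 →J1
β4 →J2
β5 →J2
β6 →J1

b3 →J1  (Se1 (Se) sets effort on bond)
b6 →J1  (Se2: effort source, stroke at far end)
b0 →TF1  (closing 1-jn rule on J1)
b1 →J2  (TF TF1: opposite of bond 0)
b2 →I1  (prefer integral on I1)
b4 →J2  (1-jn J2 has f-setter on 2)
b5 →J2  (common-f at J2 fixed by 2)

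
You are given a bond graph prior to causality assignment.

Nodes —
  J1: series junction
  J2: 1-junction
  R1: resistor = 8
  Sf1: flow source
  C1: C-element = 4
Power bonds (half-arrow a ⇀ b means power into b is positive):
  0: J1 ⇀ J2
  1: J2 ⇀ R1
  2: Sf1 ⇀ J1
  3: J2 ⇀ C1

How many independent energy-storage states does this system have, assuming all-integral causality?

b2 stroke at Sf1  (Sf1: flow source, stroke at near end)
b0 stroke at J1  (J1 flow already set via bond 2)
b1 stroke at J2  (J2: bond 0 brought flow, rest push out)
b3 stroke at J2  (J2: bond 0 brought flow, rest push out)

1  (C1 all integral)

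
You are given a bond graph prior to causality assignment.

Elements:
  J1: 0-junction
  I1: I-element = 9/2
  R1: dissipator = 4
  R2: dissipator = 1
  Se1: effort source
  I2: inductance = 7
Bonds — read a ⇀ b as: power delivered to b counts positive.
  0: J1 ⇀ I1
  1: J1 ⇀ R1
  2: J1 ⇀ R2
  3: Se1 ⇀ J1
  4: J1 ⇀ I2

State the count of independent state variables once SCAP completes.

#3 stroke→J1  (source Se1 imposes e)
#0 stroke→I1  (J1: bond 3 brought effort, rest push out)
#1 stroke→R1  (J1 effort already set via bond 3)
#2 stroke→R2  (0-jn J1 has e-setter on 3)
#4 stroke→I2  (common-e at J1 fixed by 3)

2  (I1, I2 all integral)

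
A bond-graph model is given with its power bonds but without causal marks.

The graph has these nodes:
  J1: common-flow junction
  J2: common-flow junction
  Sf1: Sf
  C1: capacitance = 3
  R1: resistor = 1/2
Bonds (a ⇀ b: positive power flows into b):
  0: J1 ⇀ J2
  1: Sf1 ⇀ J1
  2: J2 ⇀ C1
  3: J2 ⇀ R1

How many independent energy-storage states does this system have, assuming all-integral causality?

β1 stroke at Sf1  (Sf1 (Sf) sets flow on bond)
β0 stroke at J1  (J1 flow already set via bond 1)
β2 stroke at J2  (1-jn J2 has f-setter on 0)
β3 stroke at J2  (J2: bond 0 brought flow, rest push out)

1  (C1 all integral)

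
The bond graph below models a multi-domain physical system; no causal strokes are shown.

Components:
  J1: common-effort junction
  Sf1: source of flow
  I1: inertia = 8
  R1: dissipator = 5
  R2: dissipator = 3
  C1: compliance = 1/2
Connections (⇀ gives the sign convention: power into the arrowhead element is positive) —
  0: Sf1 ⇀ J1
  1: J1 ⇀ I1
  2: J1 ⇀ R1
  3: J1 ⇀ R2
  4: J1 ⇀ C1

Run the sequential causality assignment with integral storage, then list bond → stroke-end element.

#0 stroke at Sf1
#1 stroke at I1
#2 stroke at R1
#3 stroke at R2
#4 stroke at J1

#0 →Sf1  (Sf1 (Sf) sets flow on bond)
#1 →I1  (I1 integral (f out))
#4 →J1  (prefer integral on C1)
#2 →R1  (J1 effort already set via bond 4)
#3 →R2  (0-jn J1 has e-setter on 4)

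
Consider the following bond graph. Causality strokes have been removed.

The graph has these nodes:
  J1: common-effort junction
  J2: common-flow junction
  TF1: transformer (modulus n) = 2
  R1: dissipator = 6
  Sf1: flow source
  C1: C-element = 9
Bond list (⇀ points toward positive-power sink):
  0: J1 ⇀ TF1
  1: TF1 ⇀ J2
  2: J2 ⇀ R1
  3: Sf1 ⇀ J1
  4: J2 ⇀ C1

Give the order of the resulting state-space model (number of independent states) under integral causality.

1  (C1 all integral)

β3 stroke at Sf1  (Sf1 fixes flow; stroke at Sf1)
β0 stroke at J1  (J1: last free bond brings effort in)
β1 stroke at TF1  (TF1: transformer flips bond 0)
β2 stroke at J2  (J2 flow already set via bond 1)
β4 stroke at J2  (J2: bond 1 brought flow, rest push out)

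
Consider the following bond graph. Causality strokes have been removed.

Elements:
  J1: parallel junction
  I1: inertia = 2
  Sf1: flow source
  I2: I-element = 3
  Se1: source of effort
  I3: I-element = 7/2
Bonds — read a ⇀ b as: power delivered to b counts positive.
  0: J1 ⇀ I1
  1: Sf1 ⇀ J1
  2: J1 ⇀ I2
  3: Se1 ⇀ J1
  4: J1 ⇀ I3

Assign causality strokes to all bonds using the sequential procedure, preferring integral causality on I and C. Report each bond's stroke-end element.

β0 →I1
β1 →Sf1
β2 →I2
β3 →J1
β4 →I3

#1 stroke at Sf1  (Sf1 (Sf) sets flow on bond)
#3 stroke at J1  (source Se1 imposes e)
#0 stroke at I1  (0-jn J1 has e-setter on 3)
#2 stroke at I2  (J1: bond 3 brought effort, rest push out)
#4 stroke at I3  (common-e at J1 fixed by 3)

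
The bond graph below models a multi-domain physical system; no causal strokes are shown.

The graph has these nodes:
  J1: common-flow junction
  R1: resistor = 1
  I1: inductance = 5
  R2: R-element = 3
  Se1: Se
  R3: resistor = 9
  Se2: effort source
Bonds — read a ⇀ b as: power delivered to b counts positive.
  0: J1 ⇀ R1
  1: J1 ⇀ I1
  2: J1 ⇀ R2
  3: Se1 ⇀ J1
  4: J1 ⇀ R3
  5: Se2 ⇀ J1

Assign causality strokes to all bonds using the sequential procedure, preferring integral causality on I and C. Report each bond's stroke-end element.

bond 3 →J1  (Se1: effort source, stroke at far end)
bond 5 →J1  (Se2 (Se) sets effort on bond)
bond 1 →I1  (I1: I, integral causality)
bond 0 →J1  (J1: bond 1 brought flow, rest push out)
bond 2 →J1  (J1 flow already set via bond 1)
bond 4 →J1  (1-jn J1 has f-setter on 1)

β0 stroke at J1
β1 stroke at I1
β2 stroke at J1
β3 stroke at J1
β4 stroke at J1
β5 stroke at J1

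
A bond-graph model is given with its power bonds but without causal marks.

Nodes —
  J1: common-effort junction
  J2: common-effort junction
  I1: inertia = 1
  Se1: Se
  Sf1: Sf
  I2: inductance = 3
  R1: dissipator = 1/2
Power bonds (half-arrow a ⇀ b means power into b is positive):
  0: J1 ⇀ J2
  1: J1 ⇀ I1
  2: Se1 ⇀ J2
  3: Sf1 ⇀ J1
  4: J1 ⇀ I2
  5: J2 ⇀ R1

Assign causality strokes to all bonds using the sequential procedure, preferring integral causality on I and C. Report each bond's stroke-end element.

bond 0 stroke→J1
bond 1 stroke→I1
bond 2 stroke→J2
bond 3 stroke→Sf1
bond 4 stroke→I2
bond 5 stroke→R1

b2 →J2  (Se1: effort source, stroke at far end)
b3 →Sf1  (Sf1: flow source, stroke at near end)
b0 →J1  (common-e at J2 fixed by 2)
b5 →R1  (J2 effort already set via bond 2)
b1 →I1  (J1 effort already set via bond 0)
b4 →I2  (common-e at J1 fixed by 0)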